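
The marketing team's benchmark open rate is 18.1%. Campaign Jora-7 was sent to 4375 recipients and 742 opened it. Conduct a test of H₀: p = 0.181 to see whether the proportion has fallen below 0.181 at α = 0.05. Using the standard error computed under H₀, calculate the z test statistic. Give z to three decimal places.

p̂ = 742/4375 ≈ 0.169600.
Under H₀, SE = √(0.181·0.819/4375) = √(3.38832e-05) = 0.005821.
z = (0.169600 − 0.181)/0.005821 = -0.011400/0.005821 = -1.958.
p-value = P(Z < -1.958) ≈ 0.0251, so at α = 0.05 we reject H₀.

z = -1.958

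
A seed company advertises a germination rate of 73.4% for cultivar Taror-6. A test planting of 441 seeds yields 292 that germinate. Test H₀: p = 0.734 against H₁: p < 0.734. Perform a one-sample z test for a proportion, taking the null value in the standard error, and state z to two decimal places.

p̂ = 292/441 = 0.6621.
Standard error under H₀: √(0.734×0.266/441) = 0.0210.
z = (0.6621 − 0.734)/0.0210 = -0.0719/0.0210 = -3.42.
p-value = P(Z < -3.416) ≈ 0.0003.

z = -3.42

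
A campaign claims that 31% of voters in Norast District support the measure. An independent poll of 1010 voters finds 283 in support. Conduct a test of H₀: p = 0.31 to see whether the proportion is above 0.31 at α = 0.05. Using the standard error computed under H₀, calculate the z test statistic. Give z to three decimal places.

z = -2.048

p̂ = 283/1010 = 0.28020.
Under H₀, SE = √(0.31·0.69/1010) = √(0.000211782) = 0.01455.
z = (0.28020 − 0.31)/0.01455 = -0.02980/0.01455 = -2.048.
p-value = P(Z > -2.048) ≈ 0.9797, so at α = 0.05 we fail to reject H₀.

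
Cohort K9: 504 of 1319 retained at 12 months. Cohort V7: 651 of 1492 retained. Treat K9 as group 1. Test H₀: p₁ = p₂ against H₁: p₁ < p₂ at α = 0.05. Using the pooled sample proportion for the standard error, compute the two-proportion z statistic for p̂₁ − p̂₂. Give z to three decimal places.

z = -2.916

p̂₁ = 504/1319 ≈ 0.382108, p̂₂ = 651/1492 ≈ 0.436327.
Pooled p̂ = (504+651)/(1319+1492) = 1155/2811 = 0.410886.
SE = √(0.242059 × 0.00142839) = 0.018594.
z = (0.382108 − 0.436327)/0.018594 = -0.054219/0.018594 = -2.916.
p-value = P(Z < -2.916) ≈ 0.0018; since p < α = 0.05, reject H₀.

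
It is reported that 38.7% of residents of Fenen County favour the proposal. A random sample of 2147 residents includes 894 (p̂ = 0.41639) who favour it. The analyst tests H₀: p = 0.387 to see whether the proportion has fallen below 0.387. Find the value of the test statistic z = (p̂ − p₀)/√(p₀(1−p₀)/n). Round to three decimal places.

p̂ = 894/2147 = 0.41639.
Under H₀, SE = √(0.387·0.613/2147) = √(0.000110494) = 0.01051.
z = (0.41639 − 0.387)/0.01051 = 0.02939/0.01051 = 2.796.

z = 2.796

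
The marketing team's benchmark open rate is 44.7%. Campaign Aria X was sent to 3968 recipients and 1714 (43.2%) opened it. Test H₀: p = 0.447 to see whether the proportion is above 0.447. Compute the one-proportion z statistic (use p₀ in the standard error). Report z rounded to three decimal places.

z = -1.906

p̂ = 1714/3968 ≈ 0.43196.
Under H₀, SE = √(0.447·0.553/3968) = √(6.22961e-05) = 0.00789.
z = (0.43196 − 0.447)/0.00789 = -0.01504/0.00789 = -1.906.
p-value = P(Z > -1.906) ≈ 0.9717.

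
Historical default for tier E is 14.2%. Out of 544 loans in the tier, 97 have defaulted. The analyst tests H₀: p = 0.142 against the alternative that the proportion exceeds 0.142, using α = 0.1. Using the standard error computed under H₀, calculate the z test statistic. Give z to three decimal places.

p̂ = 97/544 ≈ 0.17831.
Standard error under H₀: √(0.142×0.858/544) = 0.01497.
z = (0.17831 − 0.142)/0.01497 = 0.03631/0.01497 = 2.426.
p-value = P(Z > 2.426) ≈ 0.0076; since p < α = 0.1, reject H₀.

z = 2.426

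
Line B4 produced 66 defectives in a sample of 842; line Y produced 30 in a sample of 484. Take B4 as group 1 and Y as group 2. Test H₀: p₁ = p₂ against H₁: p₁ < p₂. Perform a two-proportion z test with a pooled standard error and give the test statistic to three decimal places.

p̂₁ = 66/842 ≈ 0.07838, p̂₂ = 30/484 ≈ 0.06198.
Pooled p̂ = (66+30)/(842+484) = 96/1326 = 0.07240.
SE = √(p̂(1−p̂)(1/n₁+1/n₂)) = √(0.07240·0.92760·0.00325376) = √(0.000218512) = 0.01478.
z = (0.07838 − 0.06198)/0.01478 = 0.01640/0.01478 = 1.110.
p-value = P(Z < 1.110) ≈ 0.8664.

z = 1.110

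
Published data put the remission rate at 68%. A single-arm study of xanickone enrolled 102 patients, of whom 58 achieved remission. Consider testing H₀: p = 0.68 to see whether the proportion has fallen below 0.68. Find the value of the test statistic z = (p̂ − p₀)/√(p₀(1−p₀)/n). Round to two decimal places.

p̂ = 58/102 = 0.5686.
SE = √(p₀(1−p₀)/n) = √(0.2176/102) = 0.0462.
z = (0.5686 − 0.68)/0.0462 = -0.1114/0.0462 = -2.41.

z = -2.41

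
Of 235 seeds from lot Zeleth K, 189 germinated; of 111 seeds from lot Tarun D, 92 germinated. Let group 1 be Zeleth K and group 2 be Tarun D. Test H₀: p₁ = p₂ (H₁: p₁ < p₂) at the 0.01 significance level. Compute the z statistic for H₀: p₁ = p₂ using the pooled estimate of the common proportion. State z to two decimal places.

p̂₁ = 189/235 ≈ 0.80426, p̂₂ = 92/111 ≈ 0.82883.
Pooled p̂ = (189+92)/(235+111) = 281/346 = 0.81214.
SE = √(0.152569 × 0.0132643) = 0.04499.
z = (0.80426 − 0.82883)/0.04499 = -0.02457/0.04499 = -0.55.
p-value = P(Z < -0.546) ≈ 0.2924, so at α = 0.01 we fail to reject H₀.

z = -0.55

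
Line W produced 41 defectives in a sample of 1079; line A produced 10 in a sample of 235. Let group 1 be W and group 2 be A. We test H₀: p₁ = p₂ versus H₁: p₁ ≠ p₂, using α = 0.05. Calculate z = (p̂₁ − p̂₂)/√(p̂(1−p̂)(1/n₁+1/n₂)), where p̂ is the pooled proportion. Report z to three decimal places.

z = -0.328

p̂₁ = 41/1079 = 0.037998, p̂₂ = 10/235 = 0.042553.
Pooled p̂ = (41+10)/(1079+235) = 51/1314 = 0.038813.
SE = √(p̂(1−p̂)(1/n₁+1/n₂)) = √(0.038813·0.961187·0.0051821) = √(0.000193325) = 0.013904.
z = (0.037998 − 0.042553)/0.013904 = -0.004555/0.013904 = -0.328.
Two-sided p-value ≈ 2·Φ(−0.328) = 0.7432; since p > α = 0.05, fail to reject H₀.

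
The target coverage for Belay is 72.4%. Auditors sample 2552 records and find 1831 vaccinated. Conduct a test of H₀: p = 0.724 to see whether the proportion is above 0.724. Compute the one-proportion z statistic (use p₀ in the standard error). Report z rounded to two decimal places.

p̂ = 1831/2552 ≈ 0.7175.
SE = √(p₀(1−p₀)/n) = √(0.19982/2552) = 0.0088.
z = (0.7175 − 0.724)/0.0088 = -0.0065/0.0088 = -0.74.

z = -0.74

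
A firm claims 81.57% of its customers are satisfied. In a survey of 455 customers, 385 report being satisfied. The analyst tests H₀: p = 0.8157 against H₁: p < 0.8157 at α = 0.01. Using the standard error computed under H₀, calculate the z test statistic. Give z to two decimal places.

z = 1.68

p̂ = 385/455 = 0.8462.
Standard error under H₀: √(0.8157×0.1843/455) = 0.0182.
z = (0.8462 − 0.8157)/0.0182 = 0.0305/0.0182 = 1.68.
p-value = P(Z < 1.675) ≈ 0.9531, so at α = 0.01 we fail to reject H₀.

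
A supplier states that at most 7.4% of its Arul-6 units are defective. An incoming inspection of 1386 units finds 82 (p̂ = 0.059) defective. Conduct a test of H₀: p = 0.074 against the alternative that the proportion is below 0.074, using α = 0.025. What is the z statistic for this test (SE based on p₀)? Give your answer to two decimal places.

z = -2.11

p̂ = 82/1386 = 0.0592.
Under H₀, SE = √(0.074·0.926/1386) = √(4.94401e-05) = 0.0070.
z = (0.0592 − 0.074)/0.0070 = -0.0148/0.0070 = -2.11.
p-value = P(Z < -2.110) ≈ 0.0174; since p < α = 0.025, reject H₀.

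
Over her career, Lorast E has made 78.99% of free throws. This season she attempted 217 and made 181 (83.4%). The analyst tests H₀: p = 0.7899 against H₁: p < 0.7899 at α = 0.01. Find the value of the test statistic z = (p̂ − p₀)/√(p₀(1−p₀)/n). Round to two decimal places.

p̂ = 181/217 ≈ 0.8341.
Standard error under H₀: √(0.7899×0.2101/217) = 0.0277.
z = (0.8341 − 0.7899)/0.0277 = 0.0442/0.0277 = 1.60.
p-value = P(Z < 1.598) ≈ 0.9450; since p > α = 0.01, fail to reject H₀.

z = 1.60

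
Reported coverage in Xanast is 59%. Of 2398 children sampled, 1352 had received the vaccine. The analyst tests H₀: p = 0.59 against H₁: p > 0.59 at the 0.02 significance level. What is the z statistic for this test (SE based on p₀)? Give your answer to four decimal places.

p̂ = 1352/2398 = 0.5638032.
SE = √(p₀(1−p₀)/n) = √(0.2419/2398) = 0.0100437.
z = (0.5638032 − 0.59)/0.0100437 = -0.0261968/0.0100437 = -2.6083.
p-value = P(Z > -2.608) ≈ 0.9955; since p > α = 0.02, fail to reject H₀.

z = -2.6083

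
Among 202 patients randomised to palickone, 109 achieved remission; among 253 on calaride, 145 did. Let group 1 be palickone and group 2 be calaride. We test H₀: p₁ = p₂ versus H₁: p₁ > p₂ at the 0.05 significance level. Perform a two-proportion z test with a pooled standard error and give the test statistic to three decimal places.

p̂₁ = 109/202 = 0.53960, p̂₂ = 145/253 = 0.57312.
Pooled p̂ = (109+145)/(202+253) = 254/455 = 0.55824.
SE = √(p̂(1−p̂)(1/n₁+1/n₂)) = √(0.55824·0.44176·0.00890306) = √(0.00219557) = 0.04686.
z = (0.53960 − 0.57312)/0.04686 = -0.03352/0.04686 = -0.715.
p-value = P(Z > -0.715) ≈ 0.7628, so at α = 0.05 we fail to reject H₀.

z = -0.715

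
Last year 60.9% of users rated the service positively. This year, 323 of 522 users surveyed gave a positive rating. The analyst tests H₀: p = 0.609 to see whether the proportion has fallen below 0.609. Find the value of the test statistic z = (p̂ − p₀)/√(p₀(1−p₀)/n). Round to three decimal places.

p̂ = 323/522 = 0.618774.
SE = √(p₀(1−p₀)/n) = √(0.23812/522) = 0.021358.
z = (0.618774 − 0.609)/0.021358 = 0.009774/0.021358 = 0.458.
p-value = P(Z < 0.458) ≈ 0.6764.

z = 0.458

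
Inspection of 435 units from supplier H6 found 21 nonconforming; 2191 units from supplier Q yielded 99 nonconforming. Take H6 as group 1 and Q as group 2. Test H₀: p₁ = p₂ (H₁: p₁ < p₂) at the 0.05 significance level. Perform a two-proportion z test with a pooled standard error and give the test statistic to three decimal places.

z = 0.282

p̂₁ = 21/435 ≈ 0.048276, p̂₂ = 99/2191 ≈ 0.045185.
Pooled p̂ = (21+99)/(435+2191) = 120/2626 = 0.045697.
SE = √(p̂(1−p̂)(1/n₁+1/n₂)) = √(0.045697·0.954303·0.00275526) = √(0.000120153) = 0.010961.
z = (0.048276 − 0.045185)/0.010961 = 0.003091/0.010961 = 0.282.
p-value = P(Z < 0.282) ≈ 0.6110; since p > α = 0.05, fail to reject H₀.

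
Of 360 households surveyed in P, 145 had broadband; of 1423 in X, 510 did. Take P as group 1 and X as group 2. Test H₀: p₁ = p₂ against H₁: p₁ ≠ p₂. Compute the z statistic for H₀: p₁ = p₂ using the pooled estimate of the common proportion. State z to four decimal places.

p̂₁ = 145/360 = 0.402778, p̂₂ = 510/1423 = 0.358398.
Pooled p̂ = (145+510)/(360+1423) = 655/1783 = 0.367358.
SE = √(0.232406 × 0.00348052) = 0.028441.
z = (0.402778 − 0.358398)/0.028441 = 0.044380/0.028441 = 1.5604.

z = 1.5604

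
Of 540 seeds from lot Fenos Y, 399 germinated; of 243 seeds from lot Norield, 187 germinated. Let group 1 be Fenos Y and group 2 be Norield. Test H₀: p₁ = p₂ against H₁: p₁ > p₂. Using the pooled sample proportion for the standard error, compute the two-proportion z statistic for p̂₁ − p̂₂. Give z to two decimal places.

p̂₁ = 399/540 = 0.7389, p̂₂ = 187/243 = 0.7695.
Pooled p̂ = (399+187)/(540+243) = 586/783 = 0.7484.
SE = √(p̂(1−p̂)(1/n₁+1/n₂)) = √(0.7484·0.2516·0.00596708) = √(0.00112357) = 0.0335.
z = (0.7389 − 0.7695)/0.0335 = -0.0306/0.0335 = -0.91.

z = -0.91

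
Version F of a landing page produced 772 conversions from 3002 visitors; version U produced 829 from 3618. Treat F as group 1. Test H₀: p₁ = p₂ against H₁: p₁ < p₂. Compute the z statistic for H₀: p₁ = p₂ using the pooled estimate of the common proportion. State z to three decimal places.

z = 2.651

p̂₁ = 772/3002 = 0.2571619, p̂₂ = 829/3618 = 0.2291321.
Pooled p̂ = (772+829)/(3002+3618) = 1601/6620 = 0.2418429.
SE = √(0.183355 × 0.000609507) = 0.0105715.
z = (0.2571619 − 0.2291321)/0.0105715 = 0.0280298/0.0105715 = 2.651.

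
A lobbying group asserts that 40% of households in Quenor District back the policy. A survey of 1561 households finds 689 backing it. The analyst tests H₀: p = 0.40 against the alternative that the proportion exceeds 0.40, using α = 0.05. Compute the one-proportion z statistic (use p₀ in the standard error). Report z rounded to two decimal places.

z = 3.34

p̂ = 689/1561 = 0.4414.
Standard error under H₀: √(0.4×0.6/1561) = 0.0124.
z = (0.4414 − 0.4)/0.0124 = 0.0414/0.0124 = 3.34.
p-value = P(Z > 3.338) ≈ 0.0004; since p < α = 0.05, reject H₀.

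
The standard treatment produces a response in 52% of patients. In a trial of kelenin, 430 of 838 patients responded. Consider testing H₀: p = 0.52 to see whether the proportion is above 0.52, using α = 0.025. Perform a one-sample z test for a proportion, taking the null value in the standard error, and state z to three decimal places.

p̂ = 430/838 = 0.51313.
Standard error under H₀: √(0.52×0.48/838) = 0.01726.
z = (0.51313 − 0.52)/0.01726 = -0.00687/0.01726 = -0.398.
p-value = P(Z > -0.398) ≈ 0.6548. With α = 0.025, fail to reject H₀.

z = -0.398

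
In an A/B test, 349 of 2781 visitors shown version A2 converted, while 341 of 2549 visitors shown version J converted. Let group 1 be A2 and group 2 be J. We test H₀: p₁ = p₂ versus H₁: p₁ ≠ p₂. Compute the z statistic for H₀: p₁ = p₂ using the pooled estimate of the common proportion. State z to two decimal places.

p̂₁ = 349/2781 = 0.1255, p̂₂ = 341/2549 = 0.1338.
Pooled p̂ = (349+341)/(2781+2549) = 690/5330 = 0.1295.
SE = √(0.112697 × 0.000751894) = 0.0092.
z = (0.1255 − 0.1338)/0.0092 = -0.0083/0.0092 = -0.90.

z = -0.90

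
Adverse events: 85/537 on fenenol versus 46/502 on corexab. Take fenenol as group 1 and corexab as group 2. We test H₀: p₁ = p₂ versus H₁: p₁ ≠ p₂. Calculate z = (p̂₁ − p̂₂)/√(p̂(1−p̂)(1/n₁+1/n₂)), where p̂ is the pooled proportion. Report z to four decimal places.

p̂₁ = 85/537 ≈ 0.158287, p̂₂ = 46/502 ≈ 0.091633.
Pooled p̂ = (85+46)/(537+502) = 131/1039 = 0.126083.
SE = √(p̂(1−p̂)(1/n₁+1/n₂)) = √(0.126083·0.873917·0.00385423) = √(0.000424682) = 0.020608.
z = (0.158287 − 0.091633)/0.020608 = 0.066654/0.020608 = 3.2344.
Two-sided p-value ≈ 2·Φ(−3.234) = 0.0012.

z = 3.2344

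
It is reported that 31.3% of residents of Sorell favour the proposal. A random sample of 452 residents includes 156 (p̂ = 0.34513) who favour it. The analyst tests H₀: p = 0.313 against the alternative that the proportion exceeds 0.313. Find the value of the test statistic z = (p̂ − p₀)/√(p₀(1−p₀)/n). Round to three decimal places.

z = 1.473

p̂ = 156/452 = 0.34513.
SE = √(p₀(1−p₀)/n) = √(0.21503/452) = 0.02181.
z = (0.34513 − 0.313)/0.02181 = 0.03213/0.02181 = 1.473.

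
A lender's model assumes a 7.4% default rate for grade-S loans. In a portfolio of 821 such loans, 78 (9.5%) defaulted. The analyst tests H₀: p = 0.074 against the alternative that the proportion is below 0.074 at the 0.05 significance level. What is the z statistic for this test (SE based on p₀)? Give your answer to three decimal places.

p̂ = 78/821 ≈ 0.09501.
Under H₀, SE = √(0.074·0.926/821) = √(8.34641e-05) = 0.00914.
z = (0.09501 − 0.074)/0.00914 = 0.02101/0.00914 = 2.299.
p-value = P(Z < 2.299) ≈ 0.9893; since p > α = 0.05, fail to reject H₀.

z = 2.299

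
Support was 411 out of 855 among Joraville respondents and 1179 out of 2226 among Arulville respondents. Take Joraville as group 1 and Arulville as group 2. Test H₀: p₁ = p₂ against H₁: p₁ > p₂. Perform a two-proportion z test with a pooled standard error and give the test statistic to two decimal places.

p̂₁ = 411/855 ≈ 0.4807, p̂₂ = 1179/2226 ≈ 0.5296.
Pooled p̂ = (411+1179)/(855+2226) = 1590/3081 = 0.5161.
SE = √(0.249742 × 0.00161883) = 0.0201.
z = (0.4807 − 0.5296)/0.0201 = -0.0489/0.0201 = -2.43.
p-value = P(Z > -2.434) ≈ 0.9925.

z = -2.43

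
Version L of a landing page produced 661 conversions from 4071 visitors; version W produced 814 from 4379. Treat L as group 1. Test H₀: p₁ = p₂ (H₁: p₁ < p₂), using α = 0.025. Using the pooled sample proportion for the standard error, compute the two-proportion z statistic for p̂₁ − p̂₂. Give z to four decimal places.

p̂₁ = 661/4071 ≈ 0.1623680, p̂₂ = 814/4379 ≈ 0.1858872.
Pooled p̂ = (661+814)/(4071+4379) = 1475/8450 = 0.1745562.
SE = √(p̂(1−p̂)(1/n₁+1/n₂)) = √(0.1745562·0.8254438·0.000474003) = √(6.82973e-05) = 0.0082642.
z = (0.1623680 − 0.1858872)/0.0082642 = -0.0235192/0.0082642 = -2.8459.
p-value = P(Z < -2.846) ≈ 0.0022. With α = 0.025, reject H₀.

z = -2.8459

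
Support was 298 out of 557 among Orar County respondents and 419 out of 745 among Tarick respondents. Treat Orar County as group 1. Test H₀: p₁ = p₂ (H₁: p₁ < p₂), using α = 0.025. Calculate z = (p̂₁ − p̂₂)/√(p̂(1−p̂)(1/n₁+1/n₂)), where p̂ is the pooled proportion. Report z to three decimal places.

p̂₁ = 298/557 ≈ 0.53501, p̂₂ = 419/745 ≈ 0.56242.
Pooled p̂ = (298+419)/(557+745) = 717/1302 = 0.55069.
SE = √(p̂(1−p̂)(1/n₁+1/n₂)) = √(0.55069·0.44931·0.00313761) = √(0.000776341) = 0.02786.
z = (0.53501 − 0.56242)/0.02786 = -0.02741/0.02786 = -0.984.
p-value = P(Z < -0.984) ≈ 0.1626. With α = 0.025, fail to reject H₀.

z = -0.984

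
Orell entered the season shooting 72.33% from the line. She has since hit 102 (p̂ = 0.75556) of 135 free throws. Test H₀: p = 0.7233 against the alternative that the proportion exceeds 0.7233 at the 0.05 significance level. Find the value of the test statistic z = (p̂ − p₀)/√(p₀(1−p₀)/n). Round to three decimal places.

p̂ = 102/135 ≈ 0.75556.
Under H₀, SE = √(0.7233·0.2767/135) = √(0.0014825) = 0.03850.
z = (0.75556 − 0.7233)/0.03850 = 0.03226/0.03850 = 0.838.
p-value = P(Z > 0.838) ≈ 0.2011, so at α = 0.05 we fail to reject H₀.

z = 0.838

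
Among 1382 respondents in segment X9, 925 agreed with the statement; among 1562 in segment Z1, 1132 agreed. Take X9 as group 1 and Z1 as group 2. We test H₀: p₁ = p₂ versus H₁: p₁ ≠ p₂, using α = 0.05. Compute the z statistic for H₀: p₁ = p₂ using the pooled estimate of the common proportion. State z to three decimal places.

z = -3.269

p̂₁ = 925/1382 = 0.669320, p̂₂ = 1132/1562 = 0.724712.
Pooled p̂ = (925+1132)/(1382+1562) = 2057/2944 = 0.698709.
SE = √(0.210515 × 0.00136379) = 0.016944.
z = (0.669320 − 0.724712)/0.016944 = -0.055392/0.016944 = -3.269.
Two-sided p-value ≈ 2·Φ(−3.269) = 0.0011; since p < α = 0.05, reject H₀.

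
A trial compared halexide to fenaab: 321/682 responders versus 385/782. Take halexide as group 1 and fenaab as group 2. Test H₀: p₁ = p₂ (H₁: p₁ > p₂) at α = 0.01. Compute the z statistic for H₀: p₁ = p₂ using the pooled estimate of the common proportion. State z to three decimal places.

z = -0.827

p̂₁ = 321/682 ≈ 0.47067, p̂₂ = 385/782 ≈ 0.49233.
Pooled p̂ = (321+385)/(682+782) = 706/1464 = 0.48224.
SE = √(0.249685 × 0.00274505) = 0.02618.
z = (0.47067 − 0.49233)/0.02618 = -0.02166/0.02618 = -0.827.
p-value = P(Z > -0.827) ≈ 0.7959. With α = 0.01, fail to reject H₀.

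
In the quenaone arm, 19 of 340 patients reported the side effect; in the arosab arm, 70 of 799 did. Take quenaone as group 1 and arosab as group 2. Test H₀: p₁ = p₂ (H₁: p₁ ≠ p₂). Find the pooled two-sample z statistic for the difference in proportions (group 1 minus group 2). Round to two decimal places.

p̂₁ = 19/340 ≈ 0.05588, p̂₂ = 70/799 ≈ 0.08761.
Pooled p̂ = (19+70)/(340+799) = 89/1139 = 0.07814.
SE = √(p̂(1−p̂)(1/n₁+1/n₂)) = √(0.07814·0.92186·0.00419274) = √(0.000302016) = 0.01738.
z = (0.05588 − 0.08761)/0.01738 = -0.03173/0.01738 = -1.83.
p-value = 2·P(Z > 1.826) ≈ 0.0679.

z = -1.83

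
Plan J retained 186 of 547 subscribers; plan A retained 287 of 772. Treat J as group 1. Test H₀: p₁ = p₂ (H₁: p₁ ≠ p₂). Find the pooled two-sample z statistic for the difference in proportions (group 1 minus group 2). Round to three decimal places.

z = -1.184

p̂₁ = 186/547 = 0.34004, p̂₂ = 287/772 = 0.37176.
Pooled p̂ = (186+287)/(547+772) = 473/1319 = 0.35861.
SE = √(p̂(1−p̂)(1/n₁+1/n₂)) = √(0.35861·0.64139·0.00312349) = √(0.000718426) = 0.02680.
z = (0.34004 − 0.37176)/0.02680 = -0.03172/0.02680 = -1.184.
p-value = 2·P(Z > 1.184) ≈ 0.2366.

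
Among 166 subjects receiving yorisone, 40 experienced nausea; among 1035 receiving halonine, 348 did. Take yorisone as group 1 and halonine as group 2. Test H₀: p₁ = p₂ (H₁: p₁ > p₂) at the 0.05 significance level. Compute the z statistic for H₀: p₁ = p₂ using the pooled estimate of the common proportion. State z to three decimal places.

p̂₁ = 40/166 ≈ 0.24096, p̂₂ = 348/1035 ≈ 0.33623.
Pooled p̂ = (40+348)/(166+1035) = 388/1201 = 0.32306.
SE = √(0.218694 × 0.00699028) = 0.03910.
z = (0.24096 − 0.33623)/0.03910 = -0.09527/0.03910 = -2.437.
p-value = P(Z > -2.437) ≈ 0.9926. With α = 0.05, fail to reject H₀.

z = -2.437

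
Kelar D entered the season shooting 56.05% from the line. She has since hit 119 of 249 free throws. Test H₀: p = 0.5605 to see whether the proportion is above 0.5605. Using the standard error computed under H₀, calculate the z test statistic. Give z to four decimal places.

p̂ = 119/249 ≈ 0.4779116.
Standard error under H₀: √(0.5605×0.4395/249) = 0.0314534.
z = (0.4779116 − 0.5605)/0.0314534 = -0.0825884/0.0314534 = -2.6257.
p-value = P(Z > -2.626) ≈ 0.9957.

z = -2.6257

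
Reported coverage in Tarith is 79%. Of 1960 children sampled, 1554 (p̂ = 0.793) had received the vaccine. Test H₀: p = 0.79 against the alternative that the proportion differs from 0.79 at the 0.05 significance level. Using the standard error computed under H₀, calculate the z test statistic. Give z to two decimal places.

p̂ = 1554/1960 = 0.79286.
Under H₀, SE = √(0.79·0.21/1960) = √(8.46429e-05) = 0.00920.
z = (0.79286 − 0.79)/0.00920 = 0.00286/0.00920 = 0.31.
Two-sided p-value ≈ 2·Φ(−0.311) = 0.7561, so at α = 0.05 we fail to reject H₀.

z = 0.31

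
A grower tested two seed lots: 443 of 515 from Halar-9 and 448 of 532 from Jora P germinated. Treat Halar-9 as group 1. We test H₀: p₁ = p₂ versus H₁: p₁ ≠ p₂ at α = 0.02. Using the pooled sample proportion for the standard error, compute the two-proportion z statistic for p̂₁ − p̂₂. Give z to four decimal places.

p̂₁ = 443/515 = 0.860194, p̂₂ = 448/532 = 0.842105.
Pooled p̂ = (443+448)/(515+532) = 891/1047 = 0.851003.
SE = √(0.126797 × 0.00382145) = 0.022012.
z = (0.860194 − 0.842105)/0.022012 = 0.018089/0.022012 = 0.8218.
p-value = 2·P(Z > 0.822) ≈ 0.4112, so at α = 0.02 we fail to reject H₀.

z = 0.8218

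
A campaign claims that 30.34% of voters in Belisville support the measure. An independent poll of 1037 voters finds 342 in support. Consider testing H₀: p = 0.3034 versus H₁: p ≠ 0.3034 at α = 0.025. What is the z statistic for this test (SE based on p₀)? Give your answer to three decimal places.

p̂ = 342/1037 ≈ 0.32980.
Standard error under H₀: √(0.3034×0.6966/1037) = 0.01428.
z = (0.32980 − 0.3034)/0.01428 = 0.02640/0.01428 = 1.849.
Two-sided p-value ≈ 2·Φ(−1.849) = 0.0644; since p > α = 0.025, fail to reject H₀.

z = 1.849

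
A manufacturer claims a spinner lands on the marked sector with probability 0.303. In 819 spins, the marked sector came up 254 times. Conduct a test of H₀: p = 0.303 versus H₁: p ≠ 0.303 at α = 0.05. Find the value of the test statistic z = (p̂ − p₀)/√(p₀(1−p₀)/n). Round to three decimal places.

p̂ = 254/819 ≈ 0.31013.
SE = √(p₀(1−p₀)/n) = √(0.21119/819) = 0.01606.
z = (0.31013 − 0.303)/0.01606 = 0.00713/0.01606 = 0.444.
Two-sided p-value ≈ 2·Φ(−0.444) = 0.6568, so at α = 0.05 we fail to reject H₀.

z = 0.444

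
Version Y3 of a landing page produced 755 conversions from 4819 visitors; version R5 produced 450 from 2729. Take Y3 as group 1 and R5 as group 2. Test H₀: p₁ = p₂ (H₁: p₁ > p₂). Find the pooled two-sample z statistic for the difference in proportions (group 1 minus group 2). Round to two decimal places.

z = -0.94

p̂₁ = 755/4819 ≈ 0.15667, p̂₂ = 450/2729 ≈ 0.16490.
Pooled p̂ = (755+450)/(4819+2729) = 1205/7548 = 0.15964.
SE = √(0.134158 × 0.000573947) = 0.00877.
z = (0.15667 − 0.16490)/0.00877 = -0.00823/0.00877 = -0.94.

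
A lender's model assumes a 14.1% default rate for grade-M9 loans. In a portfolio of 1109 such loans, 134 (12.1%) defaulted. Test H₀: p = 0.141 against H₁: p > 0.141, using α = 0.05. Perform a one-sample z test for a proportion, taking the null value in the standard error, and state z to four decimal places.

z = -1.9301

p̂ = 134/1109 ≈ 0.1208296.
Under H₀, SE = √(0.141·0.859/1109) = √(0.000109215) = 0.0104506.
z = (0.1208296 − 0.141)/0.0104506 = -0.0201704/0.0104506 = -1.9301.
p-value = P(Z > -1.930) ≈ 0.9732, so at α = 0.05 we fail to reject H₀.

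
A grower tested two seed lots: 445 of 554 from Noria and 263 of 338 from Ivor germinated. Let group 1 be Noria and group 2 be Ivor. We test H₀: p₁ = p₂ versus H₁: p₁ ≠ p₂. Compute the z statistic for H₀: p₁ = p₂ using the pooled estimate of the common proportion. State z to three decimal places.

z = 0.900

p̂₁ = 445/554 = 0.80325, p̂₂ = 263/338 = 0.77811.
Pooled p̂ = (445+263)/(554+338) = 708/892 = 0.79372.
SE = √(0.163727 × 0.00476363) = 0.02793.
z = (0.80325 − 0.77811)/0.02793 = 0.02514/0.02793 = 0.900.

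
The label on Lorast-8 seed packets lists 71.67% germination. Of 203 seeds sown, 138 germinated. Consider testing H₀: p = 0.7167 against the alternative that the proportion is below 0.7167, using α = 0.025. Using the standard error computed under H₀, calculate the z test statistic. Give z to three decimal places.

z = -1.167

p̂ = 138/203 ≈ 0.67980.
SE = √(p₀(1−p₀)/n) = √(0.20304/203) = 0.03163.
z = (0.67980 − 0.7167)/0.03163 = -0.03690/0.03163 = -1.167.
p-value = P(Z < -1.167) ≈ 0.1217. With α = 0.025, fail to reject H₀.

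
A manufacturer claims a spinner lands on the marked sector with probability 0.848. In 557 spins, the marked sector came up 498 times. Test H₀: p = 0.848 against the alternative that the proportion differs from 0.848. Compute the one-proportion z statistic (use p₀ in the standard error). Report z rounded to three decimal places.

z = 3.029

p̂ = 498/557 ≈ 0.894075.
Under H₀, SE = √(0.848·0.152/557) = √(0.000231411) = 0.015212.
z = (0.894075 − 0.848)/0.015212 = 0.046075/0.015212 = 3.029.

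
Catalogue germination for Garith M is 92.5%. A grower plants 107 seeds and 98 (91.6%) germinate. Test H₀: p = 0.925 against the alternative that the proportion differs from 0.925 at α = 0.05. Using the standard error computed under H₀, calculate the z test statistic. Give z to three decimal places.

p̂ = 98/107 ≈ 0.91589.
SE = √(p₀(1−p₀)/n) = √(0.069375/107) = 0.02546.
z = (0.91589 − 0.925)/0.02546 = -0.00911/0.02546 = -0.358.
p-value = 2·P(Z > 0.358) ≈ 0.7204. With α = 0.05, fail to reject H₀.

z = -0.358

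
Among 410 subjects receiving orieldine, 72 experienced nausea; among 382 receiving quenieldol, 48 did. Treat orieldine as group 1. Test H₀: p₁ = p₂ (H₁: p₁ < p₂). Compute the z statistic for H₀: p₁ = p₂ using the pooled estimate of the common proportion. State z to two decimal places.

z = 1.96

p̂₁ = 72/410 = 0.1756, p̂₂ = 48/382 = 0.1257.
Pooled p̂ = (72+48)/(410+382) = 120/792 = 0.1515.
SE = √(0.128558 × 0.00505683) = 0.0255.
z = (0.1756 − 0.1257)/0.0255 = 0.0499/0.0255 = 1.96.
p-value = P(Z < 1.959) ≈ 0.9750.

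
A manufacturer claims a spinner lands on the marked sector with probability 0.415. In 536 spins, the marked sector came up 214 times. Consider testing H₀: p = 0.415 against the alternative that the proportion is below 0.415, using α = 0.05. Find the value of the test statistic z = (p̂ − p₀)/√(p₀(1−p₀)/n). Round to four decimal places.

p̂ = 214/536 = 0.399254.
SE = √(p₀(1−p₀)/n) = √(0.24277/536) = 0.021282.
z = (0.399254 − 0.415)/0.021282 = -0.015746/0.021282 = -0.7399.
p-value = P(Z < -0.740) ≈ 0.2297, so at α = 0.05 we fail to reject H₀.

z = -0.7399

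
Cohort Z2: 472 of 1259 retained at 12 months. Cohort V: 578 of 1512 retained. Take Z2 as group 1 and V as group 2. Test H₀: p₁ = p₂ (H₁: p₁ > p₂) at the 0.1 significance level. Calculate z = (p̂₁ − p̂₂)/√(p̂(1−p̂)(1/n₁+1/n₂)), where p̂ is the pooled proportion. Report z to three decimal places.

z = -0.398

p̂₁ = 472/1259 = 0.374901, p̂₂ = 578/1512 = 0.382275.
Pooled p̂ = (472+578)/(1259+1512) = 1050/2771 = 0.378925.
SE = √(0.235341 × 0.00145566) = 0.018509.
z = (0.374901 − 0.382275)/0.018509 = -0.007374/0.018509 = -0.398.
p-value = P(Z > -0.398) ≈ 0.6548. With α = 0.1, fail to reject H₀.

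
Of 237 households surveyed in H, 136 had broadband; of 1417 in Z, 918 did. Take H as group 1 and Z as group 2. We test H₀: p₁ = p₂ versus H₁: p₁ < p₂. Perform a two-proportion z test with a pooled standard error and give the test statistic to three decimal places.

z = -2.193

p̂₁ = 136/237 ≈ 0.573840, p̂₂ = 918/1417 ≈ 0.647848.
Pooled p̂ = (136+918)/(237+1417) = 1054/1654 = 0.637243.
SE = √(p̂(1−p̂)(1/n₁+1/n₂)) = √(0.637243·0.362757·0.00492513) = √(0.00113851) = 0.033742.
z = (0.573840 − 0.647848)/0.033742 = -0.074008/0.033742 = -2.193.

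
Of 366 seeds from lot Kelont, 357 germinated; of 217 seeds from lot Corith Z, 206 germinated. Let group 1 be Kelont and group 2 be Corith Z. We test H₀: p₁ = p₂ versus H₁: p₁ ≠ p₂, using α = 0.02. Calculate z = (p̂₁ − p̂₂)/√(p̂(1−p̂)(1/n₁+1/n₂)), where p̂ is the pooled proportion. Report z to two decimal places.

z = 1.67

p̂₁ = 357/366 = 0.9754, p̂₂ = 206/217 = 0.9493.
Pooled p̂ = (357+206)/(366+217) = 563/583 = 0.9657.
SE = √(p̂(1−p̂)(1/n₁+1/n₂)) = √(0.9657·0.0343·0.00734054) = √(0.000243181) = 0.0156.
z = (0.9754 − 0.9493)/0.0156 = 0.0261/0.0156 = 1.67.
Two-sided p-value ≈ 2·Φ(−1.674) = 0.0942, so at α = 0.02 we fail to reject H₀.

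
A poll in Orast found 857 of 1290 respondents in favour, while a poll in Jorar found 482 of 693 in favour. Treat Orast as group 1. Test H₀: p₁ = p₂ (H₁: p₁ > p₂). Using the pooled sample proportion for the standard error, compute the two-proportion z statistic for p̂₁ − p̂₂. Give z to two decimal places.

p̂₁ = 857/1290 ≈ 0.6643, p̂₂ = 482/693 ≈ 0.6955.
Pooled p̂ = (857+482)/(1290+693) = 1339/1983 = 0.6752.
SE = √(p̂(1−p̂)(1/n₁+1/n₂)) = √(0.6752·0.3248·0.0022182) = √(0.00048643) = 0.0221.
z = (0.6643 − 0.6955)/0.0221 = -0.0312/0.0221 = -1.41.
p-value = P(Z > -1.414) ≈ 0.9213.

z = -1.41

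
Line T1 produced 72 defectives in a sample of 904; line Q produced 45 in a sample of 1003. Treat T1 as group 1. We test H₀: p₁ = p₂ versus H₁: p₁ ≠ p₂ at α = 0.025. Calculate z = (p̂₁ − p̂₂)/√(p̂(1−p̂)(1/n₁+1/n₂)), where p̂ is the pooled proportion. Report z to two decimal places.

p̂₁ = 72/904 = 0.07965, p̂₂ = 45/1003 = 0.04487.
Pooled p̂ = (72+45)/(904+1003) = 117/1907 = 0.06135.
SE = √(0.0575887 × 0.0021032) = 0.01101.
z = (0.07965 − 0.04487)/0.01101 = 0.03478/0.01101 = 3.16.
p-value = 2·P(Z > 3.160) ≈ 0.0016, so at α = 0.025 we reject H₀.

z = 3.16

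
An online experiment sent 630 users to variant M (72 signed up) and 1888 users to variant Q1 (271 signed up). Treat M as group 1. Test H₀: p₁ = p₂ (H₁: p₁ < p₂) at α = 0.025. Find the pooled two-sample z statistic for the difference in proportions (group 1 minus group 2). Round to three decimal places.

p̂₁ = 72/630 = 0.114286, p̂₂ = 271/1888 = 0.143538.
Pooled p̂ = (72+271)/(630+1888) = 343/2518 = 0.136219.
SE = √(0.117664 × 0.00211696) = 0.015783.
z = (0.114286 − 0.143538)/0.015783 = -0.029252/0.015783 = -1.853.
p-value = P(Z < -1.853) ≈ 0.0319; since p > α = 0.025, fail to reject H₀.

z = -1.853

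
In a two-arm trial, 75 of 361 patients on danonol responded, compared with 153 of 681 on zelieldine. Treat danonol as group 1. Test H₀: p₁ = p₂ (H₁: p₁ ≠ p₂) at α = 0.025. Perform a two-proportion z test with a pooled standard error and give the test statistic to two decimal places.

z = -0.63

p̂₁ = 75/361 = 0.2078, p̂₂ = 153/681 = 0.2247.
Pooled p̂ = (75+153)/(361+681) = 228/1042 = 0.2188.
SE = √(p̂(1−p̂)(1/n₁+1/n₂)) = √(0.2188·0.7812·0.00423851) = √(0.000724498) = 0.0269.
z = (0.2078 − 0.2247)/0.0269 = -0.0169/0.0269 = -0.63.
p-value = 2·P(Z > 0.628) ≈ 0.5298, so at α = 0.025 we fail to reject H₀.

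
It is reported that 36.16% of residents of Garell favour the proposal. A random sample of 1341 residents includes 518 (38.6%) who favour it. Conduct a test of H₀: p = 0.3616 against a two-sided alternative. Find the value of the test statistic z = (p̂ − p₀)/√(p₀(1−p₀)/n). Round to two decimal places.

p̂ = 518/1341 ≈ 0.38628.
Standard error under H₀: √(0.3616×0.6384/1341) = 0.01312.
z = (0.38628 − 0.3616)/0.01312 = 0.02468/0.01312 = 1.88.

z = 1.88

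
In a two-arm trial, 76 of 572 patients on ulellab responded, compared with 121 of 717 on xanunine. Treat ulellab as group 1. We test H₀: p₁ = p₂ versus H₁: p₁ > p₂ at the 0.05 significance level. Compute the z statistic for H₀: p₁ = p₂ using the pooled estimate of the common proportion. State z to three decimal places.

z = -1.779

p̂₁ = 76/572 = 0.13287, p̂₂ = 121/717 = 0.16876.
Pooled p̂ = (76+121)/(572+717) = 197/1289 = 0.15283.
SE = √(0.129474 × 0.00314295) = 0.02017.
z = (0.13287 − 0.16876)/0.02017 = -0.03589/0.02017 = -1.779.
p-value = P(Z > -1.779) ≈ 0.9624. With α = 0.05, fail to reject H₀.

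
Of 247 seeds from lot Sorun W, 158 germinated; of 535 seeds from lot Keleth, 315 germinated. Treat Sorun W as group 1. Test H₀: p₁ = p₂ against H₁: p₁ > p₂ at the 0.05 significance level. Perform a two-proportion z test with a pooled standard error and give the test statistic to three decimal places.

p̂₁ = 158/247 ≈ 0.63968, p̂₂ = 315/535 ≈ 0.58879.
Pooled p̂ = (158+315)/(247+535) = 473/782 = 0.60486.
SE = √(0.239005 × 0.00591774) = 0.03761.
z = (0.63968 − 0.58879)/0.03761 = 0.05089/0.03761 = 1.353.
p-value = P(Z > 1.353) ≈ 0.0880, so at α = 0.05 we fail to reject H₀.

z = 1.353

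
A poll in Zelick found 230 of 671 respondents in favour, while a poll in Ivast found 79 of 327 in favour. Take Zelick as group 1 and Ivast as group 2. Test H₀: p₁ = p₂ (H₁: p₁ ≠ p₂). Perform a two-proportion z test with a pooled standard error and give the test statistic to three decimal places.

z = 3.245

p̂₁ = 230/671 = 0.34277, p̂₂ = 79/327 = 0.24159.
Pooled p̂ = (230+79)/(671+327) = 309/998 = 0.30962.
SE = √(0.213755 × 0.00454842) = 0.03118.
z = (0.34277 − 0.24159)/0.03118 = 0.10118/0.03118 = 3.245.
Two-sided p-value ≈ 2·Φ(−3.245) = 0.0012.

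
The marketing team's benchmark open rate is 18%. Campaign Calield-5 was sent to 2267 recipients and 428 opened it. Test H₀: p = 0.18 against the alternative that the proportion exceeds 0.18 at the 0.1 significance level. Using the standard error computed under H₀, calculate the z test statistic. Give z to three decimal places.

z = 1.090

p̂ = 428/2267 = 0.18880.
Under H₀, SE = √(0.18·0.82/2267) = √(6.51081e-05) = 0.00807.
z = (0.18880 − 0.18)/0.00807 = 0.00880/0.00807 = 1.090.
p-value = P(Z > 1.090) ≈ 0.1378; since p > α = 0.1, fail to reject H₀.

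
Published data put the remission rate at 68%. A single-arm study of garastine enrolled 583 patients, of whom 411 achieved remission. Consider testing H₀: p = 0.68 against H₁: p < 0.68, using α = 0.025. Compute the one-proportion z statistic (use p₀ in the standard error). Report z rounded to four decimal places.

z = 1.2927

p̂ = 411/583 = 0.704974.
Standard error under H₀: √(0.68×0.32/583) = 0.019319.
z = (0.704974 − 0.68)/0.019319 = 0.024974/0.019319 = 1.2927.
p-value = P(Z < 1.293) ≈ 0.9019. With α = 0.025, fail to reject H₀.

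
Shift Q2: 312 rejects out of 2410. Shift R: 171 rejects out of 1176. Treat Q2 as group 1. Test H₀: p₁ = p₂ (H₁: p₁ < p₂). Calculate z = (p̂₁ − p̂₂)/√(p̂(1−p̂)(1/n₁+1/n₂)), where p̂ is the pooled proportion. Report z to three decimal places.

z = -1.313

p̂₁ = 312/2410 = 0.129461, p̂₂ = 171/1176 = 0.145408.
Pooled p̂ = (312+171)/(2410+1176) = 483/3586 = 0.134690.
SE = √(0.116549 × 0.00126528) = 0.012144.
z = (0.129461 − 0.145408)/0.012144 = -0.015947/0.012144 = -1.313.
p-value = P(Z < -1.313) ≈ 0.0945.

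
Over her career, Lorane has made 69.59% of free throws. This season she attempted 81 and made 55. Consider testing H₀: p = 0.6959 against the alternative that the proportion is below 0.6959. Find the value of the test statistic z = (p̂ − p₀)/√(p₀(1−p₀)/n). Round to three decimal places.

z = -0.330

p̂ = 55/81 ≈ 0.67901.
Standard error under H₀: √(0.6959×0.3041/81) = 0.05111.
z = (0.67901 − 0.6959)/0.05111 = -0.01689/0.05111 = -0.330.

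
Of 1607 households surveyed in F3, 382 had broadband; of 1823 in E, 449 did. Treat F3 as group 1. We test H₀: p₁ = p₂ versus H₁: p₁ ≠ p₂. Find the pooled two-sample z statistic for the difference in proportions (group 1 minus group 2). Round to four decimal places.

p̂₁ = 382/1607 = 0.237710, p̂₂ = 449/1823 = 0.246297.
Pooled p̂ = (382+449)/(1607+1823) = 831/3430 = 0.242274.
SE = √(p̂(1−p̂)(1/n₁+1/n₂)) = √(0.242274·0.757726·0.00117082) = √(0.000214937) = 0.014661.
z = (0.237710 − 0.246297)/0.014661 = -0.008587/0.014661 = -0.5857.

z = -0.5857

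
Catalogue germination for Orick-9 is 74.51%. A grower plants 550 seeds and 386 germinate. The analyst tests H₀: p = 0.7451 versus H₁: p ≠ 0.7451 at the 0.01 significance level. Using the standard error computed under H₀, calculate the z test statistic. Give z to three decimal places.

p̂ = 386/550 ≈ 0.70182.
SE = √(p₀(1−p₀)/n) = √(0.18993/550) = 0.01858.
z = (0.70182 − 0.7451)/0.01858 = -0.04328/0.01858 = -2.329.
Two-sided p-value ≈ 2·Φ(−2.329) = 0.0199; since p > α = 0.01, fail to reject H₀.

z = -2.329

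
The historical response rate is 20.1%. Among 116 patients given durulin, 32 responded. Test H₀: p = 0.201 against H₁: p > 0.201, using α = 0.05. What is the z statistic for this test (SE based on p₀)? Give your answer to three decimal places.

p̂ = 32/116 ≈ 0.27586.
SE = √(p₀(1−p₀)/n) = √(0.1606/116) = 0.03721.
z = (0.27586 − 0.201)/0.03721 = 0.07486/0.03721 = 2.012.
p-value = P(Z > 2.012) ≈ 0.0221, so at α = 0.05 we reject H₀.

z = 2.012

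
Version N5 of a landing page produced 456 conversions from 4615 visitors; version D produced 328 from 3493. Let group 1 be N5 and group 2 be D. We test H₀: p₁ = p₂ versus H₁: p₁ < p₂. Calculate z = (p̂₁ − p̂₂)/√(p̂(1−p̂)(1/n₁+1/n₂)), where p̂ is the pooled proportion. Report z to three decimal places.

z = 0.740

p̂₁ = 456/4615 = 0.098808, p̂₂ = 328/3493 = 0.093902.
Pooled p̂ = (456+328)/(4615+3493) = 784/8108 = 0.096695.
SE = √(0.0873448 × 0.000502972) = 0.006628.
z = (0.098808 − 0.093902)/0.006628 = 0.004906/0.006628 = 0.740.
p-value = P(Z < 0.740) ≈ 0.7704.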